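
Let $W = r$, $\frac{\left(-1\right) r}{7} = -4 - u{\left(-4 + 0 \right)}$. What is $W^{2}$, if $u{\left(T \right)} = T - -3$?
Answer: $441$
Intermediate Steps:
$u{\left(T \right)} = 3 + T$ ($u{\left(T \right)} = T + 3 = 3 + T$)
$r = 21$ ($r = - 7 \left(-4 - \left(3 + \left(-4 + 0\right)\right)\right) = - 7 \left(-4 - \left(3 - 4\right)\right) = - 7 \left(-4 - -1\right) = - 7 \left(-4 + 1\right) = \left(-7\right) \left(-3\right) = 21$)
$W = 21$
$W^{2} = 21^{2} = 441$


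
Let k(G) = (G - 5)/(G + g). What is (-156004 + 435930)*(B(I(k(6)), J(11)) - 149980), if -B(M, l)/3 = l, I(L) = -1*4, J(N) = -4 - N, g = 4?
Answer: -41970704810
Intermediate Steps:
k(G) = (-5 + G)/(4 + G) (k(G) = (G - 5)/(G + 4) = (-5 + G)/(4 + G))
I(L) = -4
B(M, l) = -3*l
(-156004 + 435930)*(B(I(k(6)), J(11)) - 149980) = (-156004 + 435930)*(-3*(-4 - 1*11) - 149980) = 279926*(-3*(-4 - 11) - 149980) = 279926*(-3*(-15) - 149980) = 279926*(45 - 149980) = 279926*(-149935) = -41970704810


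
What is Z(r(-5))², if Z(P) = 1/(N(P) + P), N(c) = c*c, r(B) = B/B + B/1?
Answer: 1/144 ≈ 0.0069444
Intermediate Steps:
r(B) = 1 + B (r(B) = 1 + B*1 = 1 + B)
N(c) = c²
Z(P) = 1/(P + P²) (Z(P) = 1/(P² + P) = 1/(P + P²))
Z(r(-5))² = (1/((1 - 5)*(1 + (1 - 5))))² = (1/((-4)*(1 - 4)))² = (-¼/(-3))² = (-¼*(-⅓))² = (1/12)² = 1/144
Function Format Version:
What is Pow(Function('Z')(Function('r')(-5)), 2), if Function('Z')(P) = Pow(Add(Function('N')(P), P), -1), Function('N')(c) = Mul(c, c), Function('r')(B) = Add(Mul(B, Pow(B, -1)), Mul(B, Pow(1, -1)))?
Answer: Rational(1, 144) ≈ 0.0069444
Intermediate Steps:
Function('r')(B) = Add(1, B) (Function('r')(B) = Add(1, Mul(B, 1)) = Add(1, B))
Function('N')(c) = Pow(c, 2)
Function('Z')(P) = Pow(Add(P, Pow(P, 2)), -1) (Function('Z')(P) = Pow(Add(Pow(P, 2), P), -1) = Pow(Add(P, Pow(P, 2)), -1))
Pow(Function('Z')(Function('r')(-5)), 2) = Pow(Mul(Pow(Add(1, -5), -1), Pow(Add(1, Add(1, -5)), -1)), 2) = Pow(Mul(Pow(-4, -1), Pow(Add(1, -4), -1)), 2) = Pow(Mul(Rational(-1, 4), Pow(-3, -1)), 2) = Pow(Mul(Rational(-1, 4), Rational(-1, 3)), 2) = Pow(Rational(1, 12), 2) = Rational(1, 144)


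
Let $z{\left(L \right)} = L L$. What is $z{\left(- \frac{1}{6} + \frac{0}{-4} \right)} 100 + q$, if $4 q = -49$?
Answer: $- \frac{341}{36} \approx -9.4722$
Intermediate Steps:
$q = - \frac{49}{4}$ ($q = \frac{1}{4} \left(-49\right) = - \frac{49}{4} \approx -12.25$)
$z{\left(L \right)} = L^{2}$
$z{\left(- \frac{1}{6} + \frac{0}{-4} \right)} 100 + q = \left(- \frac{1}{6} + \frac{0}{-4}\right)^{2} \cdot 100 - \frac{49}{4} = \left(\left(-1\right) \frac{1}{6} + 0 \left(- \frac{1}{4}\right)\right)^{2} \cdot 100 - \frac{49}{4} = \left(- \frac{1}{6} + 0\right)^{2} \cdot 100 - \frac{49}{4} = \left(- \frac{1}{6}\right)^{2} \cdot 100 - \frac{49}{4} = \frac{1}{36} \cdot 100 - \frac{49}{4} = \frac{25}{9} - \frac{49}{4} = - \frac{341}{36}$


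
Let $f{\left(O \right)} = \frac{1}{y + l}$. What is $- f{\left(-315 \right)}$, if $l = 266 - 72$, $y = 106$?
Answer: $- \frac{1}{300} \approx -0.0033333$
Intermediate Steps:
$l = 194$ ($l = 266 - 72 = 194$)
$f{\left(O \right)} = \frac{1}{300}$ ($f{\left(O \right)} = \frac{1}{106 + 194} = \frac{1}{300}$)
$- f{\left(-315 \right)} = \left(-1\right) \frac{1}{300} = - \frac{1}{300}$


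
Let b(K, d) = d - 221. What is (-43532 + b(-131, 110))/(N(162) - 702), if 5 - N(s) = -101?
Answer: 43643/596 ≈ 73.227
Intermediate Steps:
N(s) = 106 (N(s) = 5 - 1*(-101) = 5 + 101 = 106)
b(K, d) = -221 + d
(-43532 + b(-131, 110))/(N(162) - 702) = (-43532 + (-221 + 110))/(106 - 702) = (-43532 - 111)/(-596) = -43643*(-1/596) = 43643/596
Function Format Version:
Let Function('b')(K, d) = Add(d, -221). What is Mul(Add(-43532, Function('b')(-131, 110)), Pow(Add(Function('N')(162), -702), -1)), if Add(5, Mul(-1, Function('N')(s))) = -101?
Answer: Rational(43643, 596) ≈ 73.227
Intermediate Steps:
Function('N')(s) = 106 (Function('N')(s) = Add(5, Mul(-1, -101)) = Add(5, 101) = 106)
Function('b')(K, d) = Add(-221, d)
Mul(Add(-43532, Function('b')(-131, 110)), Pow(Add(Function('N')(162), -702), -1)) = Mul(Add(-43532, Add(-221, 110)), Pow(Add(106, -702), -1)) = Mul(Add(-43532, -111), Pow(-596, -1)) = Mul(-43643, Rational(-1, 596)) = Rational(43643, 596)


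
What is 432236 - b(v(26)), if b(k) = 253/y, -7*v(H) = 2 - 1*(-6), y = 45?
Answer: 19450367/45 ≈ 4.3223e+5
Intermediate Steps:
v(H) = -8/7 (v(H) = -(2 - 1*(-6))/7 = -(2 + 6)/7 = -⅐*8 = -8/7)
b(k) = 253/45
432236 - b(v(26)) = 432236 - 1*253/45 = 432236 - 253/45 = 19450367/45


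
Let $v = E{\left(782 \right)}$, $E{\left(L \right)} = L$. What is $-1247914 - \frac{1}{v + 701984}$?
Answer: $- \frac{876991530125}{702766} \approx -1.2479 \cdot 10^{6}$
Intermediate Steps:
$v = 782$
$-1247914 - \frac{1}{v + 701984} = -1247914 - \frac{1}{782 + 701984} = -1247914 - \frac{1}{702766} = - \frac{876991530125}{702766}$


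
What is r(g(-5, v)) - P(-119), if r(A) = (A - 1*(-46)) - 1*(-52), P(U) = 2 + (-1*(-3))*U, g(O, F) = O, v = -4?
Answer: 448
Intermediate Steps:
P(U) = 2 + 3*U
r(A) = 98 + A (r(A) = (A + 46) + 52 = (46 + A) + 52 = 98 + A)
r(g(-5, v)) - P(-119) = (98 - 5) - (2 + 3*(-119)) = 93 - (2 - 357) = 93 - 1*(-355) = 93 + 355 = 448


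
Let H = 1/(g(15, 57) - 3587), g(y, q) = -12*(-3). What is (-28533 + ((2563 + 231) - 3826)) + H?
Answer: -104985316/3551 ≈ -29565.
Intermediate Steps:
g(y, q) = 36
H = -1/3551 (H = 1/(36 - 3587) = 1/(-3551) = -1/3551 ≈ -0.00028161)
(-28533 + ((2563 + 231) - 3826)) + H = (-28533 + ((2563 + 231) - 3826)) - 1/3551 = (-28533 + (2794 - 3826)) - 1/3551 = (-28533 - 1032) - 1/3551 = -29565 - 1/3551 = -104985316/3551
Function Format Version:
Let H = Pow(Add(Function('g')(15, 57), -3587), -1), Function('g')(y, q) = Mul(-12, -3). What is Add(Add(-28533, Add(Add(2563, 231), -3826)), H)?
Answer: Rational(-104985316, 3551) ≈ -29565.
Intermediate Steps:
Function('g')(y, q) = 36
H = Rational(-1, 3551) (H = Pow(Add(36, -3587), -1) = Pow(-3551, -1) = Rational(-1, 3551) ≈ -0.00028161)
Add(Add(-28533, Add(Add(2563, 231), -3826)), H) = Add(Add(-28533, Add(Add(2563, 231), -3826)), Rational(-1, 3551)) = Add(Add(-28533, Add(2794, -3826)), Rational(-1, 3551)) = Add(Add(-28533, -1032), Rational(-1, 3551)) = Add(-29565, Rational(-1, 3551)) = Rational(-104985316, 3551)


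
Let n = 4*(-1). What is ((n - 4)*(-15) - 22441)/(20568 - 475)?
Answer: -22321/20093 ≈ -1.1109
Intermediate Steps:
n = -4
((n - 4)*(-15) - 22441)/(20568 - 475) = ((-4 - 4)*(-15) - 22441)/(20568 - 475) = (-8*(-15) - 22441)/20093 = (120 - 22441)*(1/20093) = -22321*1/20093 = -22321/20093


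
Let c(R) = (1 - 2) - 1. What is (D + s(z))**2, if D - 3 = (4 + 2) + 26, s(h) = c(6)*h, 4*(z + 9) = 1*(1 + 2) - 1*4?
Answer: 11449/4 ≈ 2862.3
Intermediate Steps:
c(R) = -2 (c(R) = -1 - 1 = -2)
z = -37/4 (z = -9 + (1*(1 + 2) - 1*4)/4 = -9 + (1*3 - 4)/4 = -9 + (3 - 4)/4 = -9 + (1/4)*(-1) = -9 - 1/4 = -37/4 ≈ -9.2500)
s(h) = -2*h
D = 35 (D = 3 + ((4 + 2) + 26) = 3 + (6 + 26) = 3 + 32 = 35)
(D + s(z))**2 = (35 - 2*(-37/4))**2 = (35 + 37/2)**2 = (107/2)**2 = 11449/4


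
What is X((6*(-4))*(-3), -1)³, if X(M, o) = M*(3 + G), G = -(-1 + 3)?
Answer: 373248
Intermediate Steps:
G = -2 (G = -1*2 = -2)
X(M, o) = M (X(M, o) = M*(3 - 2) = M*1 = M)
X((6*(-4))*(-3), -1)³ = ((6*(-4))*(-3))³ = (-24*(-3))³ = 72³ = 373248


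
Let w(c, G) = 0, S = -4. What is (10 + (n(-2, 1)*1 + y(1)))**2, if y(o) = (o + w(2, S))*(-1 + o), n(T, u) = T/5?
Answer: 2304/25 ≈ 92.160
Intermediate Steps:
n(T, u) = T/5 (n(T, u) = T*(1/5) = T/5)
y(o) = o*(-1 + o) (y(o) = (o + 0)*(-1 + o) = o*(-1 + o))
(10 + (n(-2, 1)*1 + y(1)))**2 = (10 + (((1/5)*(-2))*1 + 1*(-1 + 1)))**2 = (10 + (-2/5*1 + 1*0))**2 = (10 + (-2/5 + 0))**2 = (10 - 2/5)**2 = (48/5)**2 = 2304/25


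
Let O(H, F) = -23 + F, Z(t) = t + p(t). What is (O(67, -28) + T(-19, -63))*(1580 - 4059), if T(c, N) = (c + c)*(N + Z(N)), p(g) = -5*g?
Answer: 17930607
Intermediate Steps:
Z(t) = -4*t (Z(t) = t - 5*t = -4*t)
T(c, N) = -6*N*c (T(c, N) = (c + c)*(N - 4*N) = (2*c)*(-3*N) = -6*N*c)
(O(67, -28) + T(-19, -63))*(1580 - 4059) = ((-23 - 28) - 6*(-63)*(-19))*(1580 - 4059) = (-51 - 7182)*(-2479) = -7233*(-2479) = 17930607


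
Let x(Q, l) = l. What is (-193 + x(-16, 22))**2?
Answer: 29241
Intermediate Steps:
(-193 + x(-16, 22))**2 = (-193 + 22)**2 = (-171)**2 = 29241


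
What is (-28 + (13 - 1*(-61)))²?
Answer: 2116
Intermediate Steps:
(-28 + (13 - 1*(-61)))² = (-28 + (13 + 61))² = (-28 + 74)² = 46² = 2116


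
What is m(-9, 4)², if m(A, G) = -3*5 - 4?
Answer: 361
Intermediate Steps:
m(A, G) = -19 (m(A, G) = -15 - 4 = -19)
m(-9, 4)² = (-19)² = 361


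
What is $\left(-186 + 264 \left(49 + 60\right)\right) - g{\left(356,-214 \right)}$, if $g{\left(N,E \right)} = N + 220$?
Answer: $28014$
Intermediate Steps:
$g{\left(N,E \right)} = 220 + N$
$\left(-186 + 264 \left(49 + 60\right)\right) - g{\left(356,-214 \right)} = \left(-186 + 264 \left(49 + 60\right)\right) - \left(220 + 356\right) = \left(-186 + 264 \cdot 109\right) - 576 = \left(-186 + 28776\right) - 576 = 28590 - 576 = 28014$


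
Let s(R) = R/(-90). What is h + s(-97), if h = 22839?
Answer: 2055607/90 ≈ 22840.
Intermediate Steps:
s(R) = -R/90 (s(R) = R*(-1/90) = -R/90)
h + s(-97) = 22839 - 1/90*(-97) = 22839 + 97/90 = 2055607/90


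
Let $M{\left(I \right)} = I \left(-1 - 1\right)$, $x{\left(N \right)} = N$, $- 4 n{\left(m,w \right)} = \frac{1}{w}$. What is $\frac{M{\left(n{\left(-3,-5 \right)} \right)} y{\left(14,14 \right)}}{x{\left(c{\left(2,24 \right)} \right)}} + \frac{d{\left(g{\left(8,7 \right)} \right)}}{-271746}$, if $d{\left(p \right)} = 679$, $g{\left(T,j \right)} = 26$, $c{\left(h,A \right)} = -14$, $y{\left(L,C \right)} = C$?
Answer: $\frac{66239}{679365} \approx 0.097501$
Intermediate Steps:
$n{\left(m,w \right)} = - \frac{1}{4 w}$
$M{\left(I \right)} = - 2 I$ ($M{\left(I \right)} = I \left(-2\right) = - 2 I$)
$\frac{M{\left(n{\left(-3,-5 \right)} \right)} y{\left(14,14 \right)}}{x{\left(c{\left(2,24 \right)} \right)}} + \frac{d{\left(g{\left(8,7 \right)} \right)}}{-271746} = \frac{- 2 \left(- \frac{1}{4 \left(-5\right)}\right) 14}{-14} + \frac{679}{-271746} = - 2 \left(\left(- \frac{1}{4}\right) \left(- \frac{1}{5}\right)\right) 14 \left(- \frac{1}{14}\right) + 679 \left(- \frac{1}{271746}\right) = \left(-2\right) \frac{1}{20} \cdot 14 \left(- \frac{1}{14}\right) - \frac{679}{271746} = \left(- \frac{1}{10}\right) 14 \left(- \frac{1}{14}\right) - \frac{679}{271746} = \left(- \frac{7}{5}\right) \left(- \frac{1}{14}\right) - \frac{679}{271746} = \frac{1}{10} - \frac{679}{271746} = \frac{66239}{679365}$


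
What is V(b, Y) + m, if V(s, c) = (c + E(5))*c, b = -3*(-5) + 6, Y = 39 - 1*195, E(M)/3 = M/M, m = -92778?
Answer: -68910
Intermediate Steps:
E(M) = 3 (E(M) = 3*(M/M) = 3*1 = 3)
Y = -156 (Y = 39 - 195 = -156)
b = 21 (b = 15 + 6 = 21)
V(s, c) = c*(3 + c) (V(s, c) = (c + 3)*c = (3 + c)*c = c*(3 + c))
V(b, Y) + m = -156*(3 - 156) - 92778 = -156*(-153) - 92778 = 23868 - 92778 = -68910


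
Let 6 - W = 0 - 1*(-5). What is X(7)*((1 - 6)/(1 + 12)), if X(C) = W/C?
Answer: -5/91 ≈ -0.054945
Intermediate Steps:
W = 1 (W = 6 - (0 - 1*(-5)) = 6 - (0 + 5) = 6 - 1*5 = 6 - 5 = 1)
X(C) = 1/C
X(7)*((1 - 6)/(1 + 12)) = ((1 - 6)/(1 + 12))/7 = (-5/13)/7 = (-5*1/13)/7 = (1/7)*(-5/13) = -5/91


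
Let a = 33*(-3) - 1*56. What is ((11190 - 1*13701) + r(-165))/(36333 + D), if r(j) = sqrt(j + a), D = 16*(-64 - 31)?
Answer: -81/1123 + 8*I*sqrt(5)/34813 ≈ -0.072128 + 0.00051385*I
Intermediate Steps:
a = -155 (a = -99 - 56 = -155)
D = -1520 (D = 16*(-95) = -1520)
r(j) = sqrt(-155 + j) (r(j) = sqrt(j - 155) = sqrt(-155 + j))
((11190 - 1*13701) + r(-165))/(36333 + D) = ((11190 - 1*13701) + sqrt(-155 - 165))/(36333 - 1520) = ((11190 - 13701) + sqrt(-320))/34813 = (-2511 + 8*I*sqrt(5))*(1/34813) = -81/1123 + 8*I*sqrt(5)/34813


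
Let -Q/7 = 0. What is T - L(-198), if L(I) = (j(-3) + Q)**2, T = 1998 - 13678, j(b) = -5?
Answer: -11705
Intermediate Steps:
Q = 0 (Q = -7*0 = 0)
T = -11680
L(I) = 25 (L(I) = (-5 + 0)**2 = (-5)**2 = 25)
T - L(-198) = -11680 - 1*25 = -11680 - 25 = -11705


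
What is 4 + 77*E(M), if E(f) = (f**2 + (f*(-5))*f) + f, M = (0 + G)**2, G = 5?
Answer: -190571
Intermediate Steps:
M = 25 (M = (0 + 5)**2 = 5**2 = 25)
E(f) = f - 4*f**2 (E(f) = (f**2 + (-5*f)*f) + f = (f**2 - 5*f**2) + f = -4*f**2 + f = f - 4*f**2)
4 + 77*E(M) = 4 + 77*(25*(1 - 4*25)) = 4 + 77*(25*(1 - 100)) = 4 + 77*(25*(-99)) = 4 + 77*(-2475) = 4 - 190575 = -190571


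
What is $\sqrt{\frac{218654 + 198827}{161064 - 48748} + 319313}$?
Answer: $\frac{\sqrt{1007035824626731}}{56158} \approx 565.08$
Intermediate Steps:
$\sqrt{\frac{218654 + 198827}{161064 - 48748} + 319313} = \sqrt{\frac{417481}{112316} + 319313} = \sqrt{\frac{35864376389}{112316}} = \frac{\sqrt{1007035824626731}}{56158}$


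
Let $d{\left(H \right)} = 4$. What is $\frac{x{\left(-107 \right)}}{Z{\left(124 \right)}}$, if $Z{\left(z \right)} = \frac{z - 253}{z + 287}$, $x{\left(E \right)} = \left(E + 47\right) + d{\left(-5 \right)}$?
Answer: $\frac{7672}{43} \approx 178.42$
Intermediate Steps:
$x{\left(E \right)} = 51 + E$ ($x{\left(E \right)} = \left(E + 47\right) + 4 = \left(47 + E\right) + 4 = 51 + E$)
$Z{\left(z \right)} = \frac{-253 + z}{287 + z}$ ($Z{\left(z \right)} = \frac{z - 253}{287 + z} = \frac{-253 + z}{287 + z}$)
$\frac{x{\left(-107 \right)}}{Z{\left(124 \right)}} = \frac{51 - 107}{\frac{1}{287 + 124} \left(-253 + 124\right)} = - \frac{56}{\frac{1}{411} \left(-129\right)} = - \frac{56}{- \frac{43}{137}} = \left(-56\right) \left(- \frac{137}{43}\right) = \frac{7672}{43}$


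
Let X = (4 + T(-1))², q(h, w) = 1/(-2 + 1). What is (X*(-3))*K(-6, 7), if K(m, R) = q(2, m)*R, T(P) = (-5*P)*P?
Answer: 21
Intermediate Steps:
T(P) = -5*P²
q(h, w) = -1 (q(h, w) = 1/(-1) = -1)
K(m, R) = -R
X = 1 (X = (4 - 5*(-1)²)² = (4 - 5*1)² = (4 - 5)² = (-1)² = 1)
(X*(-3))*K(-6, 7) = (1*(-3))*(-1*7) = -3*(-7) = 21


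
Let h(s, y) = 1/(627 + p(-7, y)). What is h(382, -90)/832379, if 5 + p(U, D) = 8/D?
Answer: 45/23294958694 ≈ 1.9317e-9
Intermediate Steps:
p(U, D) = -5 + 8/D
h(s, y) = 1/(622 + 8/y) (h(s, y) = 1/(627 + (-5 + 8/y)) = 1/(622 + 8/y))
h(382, -90)/832379 = ((1/2)*(-90)/(4 + 311*(-90)))/832379 = ((1/2)*(-90)/(4 - 27990))*(1/832379) = ((1/2)*(-90)/(-27986))*(1/832379) = ((1/2)*(-90)*(-1/27986))*(1/832379) = (45/27986)*(1/832379) = 45/23294958694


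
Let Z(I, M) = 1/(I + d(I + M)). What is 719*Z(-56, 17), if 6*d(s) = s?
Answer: -1438/125 ≈ -11.504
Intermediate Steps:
d(s) = s/6
Z(I, M) = 1/(M/6 + 7*I/6) (Z(I, M) = 1/(I + (I + M)/6) = 1/(I + (I/6 + M/6)) = 1/(M/6 + 7*I/6))
719*Z(-56, 17) = 719*(6/(17 + 7*(-56))) = 719*(6/(17 - 392)) = 719*(6/(-375)) = 719*(6*(-1/375)) = 719*(-2/125) = -1438/125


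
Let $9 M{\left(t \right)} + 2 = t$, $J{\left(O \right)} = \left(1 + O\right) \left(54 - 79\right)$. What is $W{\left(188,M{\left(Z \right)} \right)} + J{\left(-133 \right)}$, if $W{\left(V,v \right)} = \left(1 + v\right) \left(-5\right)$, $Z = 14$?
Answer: $\frac{9865}{3} \approx 3288.3$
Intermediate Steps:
$J{\left(O \right)} = -25 - 25 O$ ($J{\left(O \right)} = \left(1 + O\right) \left(-25\right) = -25 - 25 O$)
$M{\left(t \right)} = - \frac{2}{9} + \frac{t}{9}$
$W{\left(V,v \right)} = -5 - 5 v$
$W{\left(188,M{\left(Z \right)} \right)} + J{\left(-133 \right)} = \left(-5 - 5 \left(- \frac{2}{9} + \frac{1}{9} \cdot 14\right)\right) - -3300 = \left(-5 - 5 \left(- \frac{2}{9} + \frac{14}{9}\right)\right) + \left(-25 + 3325\right) = \left(-5 - \frac{20}{3}\right) + 3300 = - \frac{35}{3} + 3300 = \frac{9865}{3}$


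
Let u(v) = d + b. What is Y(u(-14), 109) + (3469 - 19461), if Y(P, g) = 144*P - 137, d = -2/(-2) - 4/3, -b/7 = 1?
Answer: -17185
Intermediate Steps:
b = -7 (b = -7*1 = -7)
d = -⅓ (d = -2*(-½) - 4*⅓ = 1 - 4/3 = -⅓ ≈ -0.33333)
u(v) = -22/3 (u(v) = -⅓ - 7 = -22/3)
Y(P, g) = -137 + 144*P
Y(u(-14), 109) + (3469 - 19461) = (-137 + 144*(-22/3)) + (3469 - 19461) = (-137 - 1056) - 15992 = -1193 - 15992 = -17185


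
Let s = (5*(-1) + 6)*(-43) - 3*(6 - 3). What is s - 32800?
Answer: -32852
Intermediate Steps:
s = -52 (s = (-5 + 6)*(-43) - 3*3 = 1*(-43) - 9 = -43 - 9 = -52)
s - 32800 = -52 - 32800 = -32852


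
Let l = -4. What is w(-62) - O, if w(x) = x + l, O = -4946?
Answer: 4880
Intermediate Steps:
w(x) = -4 + x (w(x) = x - 4 = -4 + x)
w(-62) - O = (-4 - 62) - 1*(-4946) = -66 + 4946 = 4880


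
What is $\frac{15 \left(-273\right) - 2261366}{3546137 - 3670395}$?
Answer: $\frac{2265461}{124258} \approx 18.232$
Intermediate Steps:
$\frac{15 \left(-273\right) - 2261366}{3546137 - 3670395} = \frac{-4095 - 2261366}{-124258} = \left(-2265461\right) \left(- \frac{1}{124258}\right) = \frac{2265461}{124258}$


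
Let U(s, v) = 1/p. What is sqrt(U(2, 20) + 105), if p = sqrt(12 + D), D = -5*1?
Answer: sqrt(5145 + 7*sqrt(7))/7 ≈ 10.265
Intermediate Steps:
D = -5
p = sqrt(7) (p = sqrt(12 - 5) = sqrt(7) ≈ 2.6458)
U(s, v) = sqrt(7)/7 (U(s, v) = 1/(sqrt(7)) = sqrt(7)/7)
sqrt(U(2, 20) + 105) = sqrt(sqrt(7)/7 + 105) = sqrt(105 + sqrt(7)/7)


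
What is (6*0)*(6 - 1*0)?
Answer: 0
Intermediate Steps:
(6*0)*(6 - 1*0) = 0*(6 + 0) = 0*6 = 0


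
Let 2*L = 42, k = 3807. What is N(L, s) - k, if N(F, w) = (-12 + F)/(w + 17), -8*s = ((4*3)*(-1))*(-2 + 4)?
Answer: -76131/20 ≈ -3806.6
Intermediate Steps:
L = 21 (L = (½)*42 = 21)
s = 3 (s = -(4*3)*(-1)*(-2 + 4)/8 = -12*(-1)*2/8 = -(-3)*2/2 = -⅛*(-24) = 3)
N(F, w) = (-12 + F)/(17 + w)
N(L, s) - k = (-12 + 21)/(17 + 3) - 1*3807 = 9/20 - 3807 = -76131/20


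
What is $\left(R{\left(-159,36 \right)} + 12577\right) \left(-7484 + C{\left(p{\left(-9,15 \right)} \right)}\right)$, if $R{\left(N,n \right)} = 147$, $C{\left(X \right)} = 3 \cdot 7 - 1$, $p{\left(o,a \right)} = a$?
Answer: $-94971936$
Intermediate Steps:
$C{\left(X \right)} = 20$ ($C{\left(X \right)} = 21 - 1 = 20$)
$\left(R{\left(-159,36 \right)} + 12577\right) \left(-7484 + C{\left(p{\left(-9,15 \right)} \right)}\right) = \left(147 + 12577\right) \left(-7484 + 20\right) = 12724 \left(-7464\right) = -94971936$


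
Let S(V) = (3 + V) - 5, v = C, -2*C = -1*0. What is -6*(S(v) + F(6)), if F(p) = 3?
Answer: -6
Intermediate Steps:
C = 0 (C = -(-1)*0/2 = -½*0 = 0)
v = 0
S(V) = -2 + V
-6*(S(v) + F(6)) = -6*((-2 + 0) + 3) = -6*(-2 + 3) = -6*1 = -6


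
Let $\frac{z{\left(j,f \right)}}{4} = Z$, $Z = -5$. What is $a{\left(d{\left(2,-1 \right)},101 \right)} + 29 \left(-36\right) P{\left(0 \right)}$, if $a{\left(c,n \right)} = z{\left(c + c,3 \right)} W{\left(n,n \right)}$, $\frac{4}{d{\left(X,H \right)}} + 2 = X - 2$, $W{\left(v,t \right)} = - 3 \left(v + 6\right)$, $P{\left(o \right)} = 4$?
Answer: $2244$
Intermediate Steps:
$W{\left(v,t \right)} = -18 - 3 v$ ($W{\left(v,t \right)} = - 3 \left(6 + v\right) = -18 - 3 v$)
$d{\left(X,H \right)} = \frac{4}{-4 + X}$ ($d{\left(X,H \right)} = \frac{4}{-2 + \left(X - 2\right)} = \frac{4}{-2 + \left(-2 + X\right)} = \frac{4}{-4 + X}$)
$z{\left(j,f \right)} = -20$ ($z{\left(j,f \right)} = 4 \left(-5\right) = -20$)
$a{\left(c,n \right)} = 360 + 60 n$ ($a{\left(c,n \right)} = - 20 \left(-18 - 3 n\right) = 360 + 60 n$)
$a{\left(d{\left(2,-1 \right)},101 \right)} + 29 \left(-36\right) P{\left(0 \right)} = \left(360 + 60 \cdot 101\right) + 29 \left(-36\right) 4 = \left(360 + 6060\right) - 4176 = 6420 - 4176 = 2244$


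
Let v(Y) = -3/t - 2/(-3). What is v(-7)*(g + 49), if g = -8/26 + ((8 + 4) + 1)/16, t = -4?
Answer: 175049/2496 ≈ 70.132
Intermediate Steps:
v(Y) = 17/12 (v(Y) = -3/(-4) - 2/(-3) = -3*(-1/4) - 2*(-1/3) = 3/4 + 2/3 = 17/12)
g = 105/208 (g = -8*1/26 + (12 + 1)*(1/16) = -4/13 + 13*(1/16) = -4/13 + 13/16 = 105/208 ≈ 0.50481)
v(-7)*(g + 49) = 17*(105/208 + 49)/12 = (17/12)*(10297/208) = 175049/2496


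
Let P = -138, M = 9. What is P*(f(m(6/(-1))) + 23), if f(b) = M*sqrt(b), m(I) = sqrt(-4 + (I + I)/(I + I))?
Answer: -3174 - 1242*3**(1/4)*sqrt(I) ≈ -4329.8 - 1155.8*I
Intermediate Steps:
m(I) = I*sqrt(3) (m(I) = sqrt(-4 + (2*I)/((2*I))) = sqrt(-4 + (2*I)*(1/(2*I))) = sqrt(-4 + 1) = sqrt(-3) = I*sqrt(3))
f(b) = 9*sqrt(b)
P*(f(m(6/(-1))) + 23) = -138*(9*sqrt(I*sqrt(3)) + 23) = -138*(9*(3**(1/4)*sqrt(I)) + 23) = -138*(9*3**(1/4)*sqrt(I) + 23) = -138*(23 + 9*3**(1/4)*sqrt(I)) = -3174 - 1242*3**(1/4)*sqrt(I)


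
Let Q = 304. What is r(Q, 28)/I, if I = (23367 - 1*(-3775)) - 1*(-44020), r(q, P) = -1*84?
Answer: -6/5083 ≈ -0.0011804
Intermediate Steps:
r(q, P) = -84
I = 71162 (I = (23367 + 3775) + 44020 = 27142 + 44020 = 71162)
r(Q, 28)/I = -84/71162 = -84*1/71162 = -6/5083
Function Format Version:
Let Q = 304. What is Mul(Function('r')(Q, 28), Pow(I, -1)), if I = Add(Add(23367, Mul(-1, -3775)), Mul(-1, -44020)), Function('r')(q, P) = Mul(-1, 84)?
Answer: Rational(-6, 5083) ≈ -0.0011804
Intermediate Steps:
Function('r')(q, P) = -84
I = 71162 (I = Add(Add(23367, 3775), 44020) = Add(27142, 44020) = 71162)
Mul(Function('r')(Q, 28), Pow(I, -1)) = Mul(-84, Pow(71162, -1)) = Mul(-84, Rational(1, 71162)) = Rational(-6, 5083)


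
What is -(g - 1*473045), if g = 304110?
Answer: 168935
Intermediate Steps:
-(g - 1*473045) = -(304110 - 1*473045) = -(304110 - 473045) = -1*(-168935) = 168935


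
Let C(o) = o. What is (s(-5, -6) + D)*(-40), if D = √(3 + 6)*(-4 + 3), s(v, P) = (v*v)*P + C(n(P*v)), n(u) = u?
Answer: 4920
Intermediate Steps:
s(v, P) = P*v + P*v² (s(v, P) = (v*v)*P + P*v = v²*P + P*v = P*v² + P*v = P*v + P*v²)
D = -3 (D = √9*(-1) = 3*(-1) = -3)
(s(-5, -6) + D)*(-40) = (-6*(-5)*(1 - 5) - 3)*(-40) = (-6*(-5)*(-4) - 3)*(-40) = (-120 - 3)*(-40) = -123*(-40) = 4920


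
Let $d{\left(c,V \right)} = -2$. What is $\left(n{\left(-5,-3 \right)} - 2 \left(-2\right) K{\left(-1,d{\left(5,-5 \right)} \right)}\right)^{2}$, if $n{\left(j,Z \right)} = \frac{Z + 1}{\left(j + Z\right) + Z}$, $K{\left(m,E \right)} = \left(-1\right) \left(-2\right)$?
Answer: $\frac{8100}{121} \approx 66.942$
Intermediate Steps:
$K{\left(m,E \right)} = 2$
$n{\left(j,Z \right)} = \frac{1 + Z}{j + 2 Z}$ ($n{\left(j,Z \right)} = \frac{1 + Z}{\left(Z + j\right) + Z} = \frac{1 + Z}{j + 2 Z}$)
$\left(n{\left(-5,-3 \right)} - 2 \left(-2\right) K{\left(-1,d{\left(5,-5 \right)} \right)}\right)^{2} = \left(\frac{1 - 3}{-5 + 2 \left(-3\right)} - 2 \left(-2\right) 2\right)^{2} = \left(\frac{1}{-5 - 6} \left(-2\right) - \left(-4\right) 2\right)^{2} = \left(\frac{1}{-11} \left(-2\right) - -8\right)^{2} = \left(\left(- \frac{1}{11}\right) \left(-2\right) + 8\right)^{2} = \left(\frac{2}{11} + 8\right)^{2} = \left(\frac{90}{11}\right)^{2} = \frac{8100}{121}$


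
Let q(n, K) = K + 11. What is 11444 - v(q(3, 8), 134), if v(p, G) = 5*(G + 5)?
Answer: 10749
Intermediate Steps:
q(n, K) = 11 + K
v(p, G) = 25 + 5*G (v(p, G) = 5*(5 + G) = 25 + 5*G)
11444 - v(q(3, 8), 134) = 11444 - (25 + 5*134) = 11444 - (25 + 670) = 11444 - 1*695 = 11444 - 695 = 10749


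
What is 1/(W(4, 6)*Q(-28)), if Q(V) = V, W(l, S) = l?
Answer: -1/112 ≈ -0.0089286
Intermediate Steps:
1/(W(4, 6)*Q(-28)) = 1/(4*(-28)) = 1/(-112) = -1/112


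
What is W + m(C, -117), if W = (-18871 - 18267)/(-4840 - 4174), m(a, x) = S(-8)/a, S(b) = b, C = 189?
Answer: 3473485/851823 ≈ 4.0777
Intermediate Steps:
m(a, x) = -8/a
W = 18569/4507 (W = -37138/(-9014) = -37138*(-1/9014) = 18569/4507 ≈ 4.1200)
W + m(C, -117) = 18569/4507 - 8/189 = 3473485/851823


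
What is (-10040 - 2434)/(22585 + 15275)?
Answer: -2079/6310 ≈ -0.32948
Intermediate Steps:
(-10040 - 2434)/(22585 + 15275) = -12474/37860 = -12474*1/37860 = -2079/6310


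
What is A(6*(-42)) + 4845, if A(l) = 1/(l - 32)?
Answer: 1375979/284 ≈ 4845.0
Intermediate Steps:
A(l) = 1/(-32 + l)
A(6*(-42)) + 4845 = 1/(-32 + 6*(-42)) + 4845 = 1/(-32 - 252) + 4845 = 1/(-284) + 4845 = -1/284 + 4845 = 1375979/284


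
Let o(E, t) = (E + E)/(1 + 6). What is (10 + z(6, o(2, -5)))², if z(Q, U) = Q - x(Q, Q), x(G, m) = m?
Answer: 100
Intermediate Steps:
o(E, t) = 2*E/7 (o(E, t) = (2*E)/7 = (2*E)*(⅐) = 2*E/7)
z(Q, U) = 0 (z(Q, U) = Q - Q = 0)
(10 + z(6, o(2, -5)))² = (10 + 0)² = 10² = 100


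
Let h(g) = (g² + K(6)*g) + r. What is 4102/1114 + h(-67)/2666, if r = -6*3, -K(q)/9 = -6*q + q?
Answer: -2117817/1484962 ≈ -1.4262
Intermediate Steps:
K(q) = 45*q (K(q) = -9*(-6*q + q) = -(-45)*q = 45*q)
r = -18
h(g) = -18 + g² + 270*g (h(g) = (g² + (45*6)*g) - 18 = (g² + 270*g) - 18 = -18 + g² + 270*g)
4102/1114 + h(-67)/2666 = 4102/1114 + (-18 + (-67)² + 270*(-67))/2666 = 4102*(1/1114) + (-18 + 4489 - 18090)*(1/2666) = 2051/557 - 13619*1/2666 = 2051/557 - 13619/2666 = -2117817/1484962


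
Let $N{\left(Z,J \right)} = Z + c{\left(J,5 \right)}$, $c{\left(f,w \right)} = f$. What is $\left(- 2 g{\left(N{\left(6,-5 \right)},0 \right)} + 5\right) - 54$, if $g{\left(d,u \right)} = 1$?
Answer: $-51$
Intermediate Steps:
$N{\left(Z,J \right)} = J + Z$ ($N{\left(Z,J \right)} = Z + J = J + Z$)
$\left(- 2 g{\left(N{\left(6,-5 \right)},0 \right)} + 5\right) - 54 = \left(\left(-2\right) 1 + 5\right) - 54 = \left(-2 + 5\right) - 54 = 3 - 54 = -51$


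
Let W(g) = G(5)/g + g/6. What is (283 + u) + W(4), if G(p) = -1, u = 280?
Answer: 6761/12 ≈ 563.42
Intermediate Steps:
W(g) = -1/g + g/6
(283 + u) + W(4) = (283 + 280) + (-1/4 + (⅙)*4) = 563 + (-1*¼ + ⅔) = 563 + (-¼ + ⅔) = 563 + 5/12 = 6761/12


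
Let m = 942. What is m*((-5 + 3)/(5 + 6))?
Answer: -1884/11 ≈ -171.27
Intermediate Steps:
m*((-5 + 3)/(5 + 6)) = 942*((-5 + 3)/(5 + 6)) = 942*(-2/11) = -1884/11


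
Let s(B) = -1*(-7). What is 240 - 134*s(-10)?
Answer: -698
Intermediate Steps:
s(B) = 7
240 - 134*s(-10) = 240 - 134*7 = 240 - 938 = -698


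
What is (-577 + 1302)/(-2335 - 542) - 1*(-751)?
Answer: 2159902/2877 ≈ 750.75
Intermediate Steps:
(-577 + 1302)/(-2335 - 542) - 1*(-751) = 725/(-2877) + 751 = 725*(-1/2877) + 751 = -725/2877 + 751 = 2159902/2877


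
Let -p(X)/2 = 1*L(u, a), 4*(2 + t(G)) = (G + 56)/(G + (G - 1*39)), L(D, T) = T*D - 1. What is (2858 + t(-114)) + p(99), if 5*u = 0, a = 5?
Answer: 1526201/534 ≈ 2858.1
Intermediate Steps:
u = 0 (u = (⅕)*0 = 0)
L(D, T) = -1 + D*T (L(D, T) = D*T - 1 = -1 + D*T)
t(G) = -2 + (56 + G)/(4*(-39 + 2*G)) (t(G) = -2 + ((G + 56)/(G + (G - 1*39)))/4 = -2 + ((56 + G)/(G + (G - 39)))/4 = -2 + ((56 + G)/(G + (-39 + G)))/4 = -2 + ((56 + G)/(-39 + 2*G))/4 = -2 + (56 + G)/(4*(-39 + 2*G)))
p(X) = 2 (p(X) = -2*(-1 + 0*5) = -2*(-1 + 0) = -2*(-1) = 2)
(2858 + t(-114)) + p(99) = (2858 + (368 - 15*(-114))/(4*(-39 + 2*(-114)))) + 2 = (2858 + (368 + 1710)/(4*(-39 - 228))) + 2 = (2858 + (¼)*2078/(-267)) + 2 = (2858 + (¼)*(-1/267)*2078) + 2 = (2858 - 1039/534) + 2 = 1525133/534 + 2 = 1526201/534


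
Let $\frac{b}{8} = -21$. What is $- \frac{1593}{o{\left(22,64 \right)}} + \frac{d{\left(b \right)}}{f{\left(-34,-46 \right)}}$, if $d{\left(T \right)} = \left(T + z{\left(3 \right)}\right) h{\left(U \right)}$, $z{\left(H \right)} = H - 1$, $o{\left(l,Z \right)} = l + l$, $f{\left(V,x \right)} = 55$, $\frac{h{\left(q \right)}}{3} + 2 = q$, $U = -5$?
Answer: $\frac{5979}{220} \approx 27.177$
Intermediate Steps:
$h{\left(q \right)} = -6 + 3 q$
$b = -168$ ($b = 8 \left(-21\right) = -168$)
$o{\left(l,Z \right)} = 2 l$
$z{\left(H \right)} = -1 + H$
$d{\left(T \right)} = -42 - 21 T$ ($d{\left(T \right)} = \left(T + \left(-1 + 3\right)\right) \left(-6 + 3 \left(-5\right)\right) = \left(T + 2\right) \left(-6 - 15\right) = \left(2 + T\right) \left(-21\right) = -42 - 21 T$)
$- \frac{1593}{o{\left(22,64 \right)}} + \frac{d{\left(b \right)}}{f{\left(-34,-46 \right)}} = - \frac{1593}{2 \cdot 22} + \frac{-42 - -3528}{55} = - \frac{1593}{44} + \left(-42 + 3528\right) \frac{1}{55} = \left(-1593\right) \frac{1}{44} + 3486 \cdot \frac{1}{55} = - \frac{1593}{44} + \frac{3486}{55} = \frac{5979}{220}$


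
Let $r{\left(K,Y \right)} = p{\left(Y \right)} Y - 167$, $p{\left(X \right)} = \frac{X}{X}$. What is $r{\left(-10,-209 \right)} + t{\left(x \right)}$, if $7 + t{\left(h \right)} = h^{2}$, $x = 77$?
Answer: $5546$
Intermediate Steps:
$p{\left(X \right)} = 1$
$r{\left(K,Y \right)} = -167 + Y$ ($r{\left(K,Y \right)} = 1 Y - 167 = Y - 167 = -167 + Y$)
$t{\left(h \right)} = -7 + h^{2}$
$r{\left(-10,-209 \right)} + t{\left(x \right)} = \left(-167 - 209\right) - \left(7 - 77^{2}\right) = -376 + \left(-7 + 5929\right) = -376 + 5922 = 5546$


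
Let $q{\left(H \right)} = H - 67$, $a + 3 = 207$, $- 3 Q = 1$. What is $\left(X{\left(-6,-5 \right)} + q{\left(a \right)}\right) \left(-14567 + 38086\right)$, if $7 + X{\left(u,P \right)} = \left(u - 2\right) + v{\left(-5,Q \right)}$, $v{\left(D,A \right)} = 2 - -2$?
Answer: $2963394$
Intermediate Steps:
$Q = - \frac{1}{3}$ ($Q = \left(- \frac{1}{3}\right) 1 = - \frac{1}{3} \approx -0.33333$)
$v{\left(D,A \right)} = 4$ ($v{\left(D,A \right)} = 2 + 2 = 4$)
$a = 204$ ($a = -3 + 207 = 204$)
$X{\left(u,P \right)} = -5 + u$ ($X{\left(u,P \right)} = -7 + \left(\left(u - 2\right) + 4\right) = -7 + \left(\left(-2 + u\right) + 4\right) = -7 + \left(2 + u\right) = -5 + u$)
$q{\left(H \right)} = -67 + H$ ($q{\left(H \right)} = H - 67 = -67 + H$)
$\left(X{\left(-6,-5 \right)} + q{\left(a \right)}\right) \left(-14567 + 38086\right) = \left(\left(-5 - 6\right) + \left(-67 + 204\right)\right) \left(-14567 + 38086\right) = \left(-11 + 137\right) 23519 = 126 \cdot 23519 = 2963394$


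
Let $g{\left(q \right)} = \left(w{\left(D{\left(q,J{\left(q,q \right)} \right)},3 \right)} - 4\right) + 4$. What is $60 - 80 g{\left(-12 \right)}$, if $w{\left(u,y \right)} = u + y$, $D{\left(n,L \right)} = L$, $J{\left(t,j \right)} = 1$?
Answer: $-260$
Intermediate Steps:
$g{\left(q \right)} = 4$ ($g{\left(q \right)} = \left(\left(1 + 3\right) - 4\right) + 4 = \left(4 - 4\right) + 4 = 0 + 4 = 4$)
$60 - 80 g{\left(-12 \right)} = 60 - 320 = -260$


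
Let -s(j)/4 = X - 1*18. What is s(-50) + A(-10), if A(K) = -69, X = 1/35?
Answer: 101/35 ≈ 2.8857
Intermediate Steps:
X = 1/35 ≈ 0.028571
s(j) = 2516/35 (s(j) = -4*(1/35 - 1*18) = -4*(1/35 - 18) = -4*(-629/35) = 2516/35)
s(-50) + A(-10) = 2516/35 - 69 = 101/35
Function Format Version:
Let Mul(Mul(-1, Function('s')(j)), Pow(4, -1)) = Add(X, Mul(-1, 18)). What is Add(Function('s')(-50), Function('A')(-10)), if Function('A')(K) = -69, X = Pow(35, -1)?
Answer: Rational(101, 35) ≈ 2.8857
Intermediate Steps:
X = Rational(1, 35) ≈ 0.028571
Function('s')(j) = Rational(2516, 35) (Function('s')(j) = Mul(-4, Add(Rational(1, 35), Mul(-1, 18))) = Mul(-4, Add(Rational(1, 35), -18)) = Mul(-4, Rational(-629, 35)) = Rational(2516, 35))
Add(Function('s')(-50), Function('A')(-10)) = Add(Rational(2516, 35), -69) = Rational(101, 35)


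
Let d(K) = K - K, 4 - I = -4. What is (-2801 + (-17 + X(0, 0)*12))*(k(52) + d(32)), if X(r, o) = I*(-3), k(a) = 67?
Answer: -208102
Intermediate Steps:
I = 8 (I = 4 - 1*(-4) = 4 + 4 = 8)
X(r, o) = -24 (X(r, o) = 8*(-3) = -24)
d(K) = 0
(-2801 + (-17 + X(0, 0)*12))*(k(52) + d(32)) = (-2801 + (-17 - 24*12))*(67 + 0) = (-2801 + (-17 - 288))*67 = (-2801 - 305)*67 = -3106*67 = -208102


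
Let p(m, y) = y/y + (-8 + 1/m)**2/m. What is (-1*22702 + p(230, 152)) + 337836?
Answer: 3834250926921/12167000 ≈ 3.1514e+5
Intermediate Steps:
p(m, y) = 1 + (-8 + 1/m)**2/m
(-1*22702 + p(230, 152)) + 337836 = (-1*22702 + (1 + (-1 + 8*230)**2/230**3)) + 337836 = (-22702 + (1 + (-1 + 1840)**2/12167000)) + 337836 = (-22702 + (1 + (1/12167000)*1839**2)) + 337836 = (-22702 + (1 + (1/12167000)*3381921)) + 337836 = (-22702 + (1 + 3381921/12167000)) + 337836 = (-22702 + 15548921/12167000) + 337836 = -276199685079/12167000 + 337836 = 3834250926921/12167000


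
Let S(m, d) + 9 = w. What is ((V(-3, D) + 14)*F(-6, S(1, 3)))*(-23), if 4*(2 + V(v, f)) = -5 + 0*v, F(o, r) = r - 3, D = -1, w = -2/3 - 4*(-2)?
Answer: 6923/6 ≈ 1153.8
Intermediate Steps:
w = 22/3 (w = -2*⅓ + 8 = -⅔ + 8 = 22/3 ≈ 7.3333)
S(m, d) = -5/3 (S(m, d) = -9 + 22/3 = -5/3)
F(o, r) = -3 + r
V(v, f) = -13/4 (V(v, f) = -2 + (-5 + 0*v)/4 = -2 + (-5 + 0)/4 = -2 + (¼)*(-5) = -2 - 5/4 = -13/4)
((V(-3, D) + 14)*F(-6, S(1, 3)))*(-23) = ((-13/4 + 14)*(-3 - 5/3))*(-23) = ((43/4)*(-14/3))*(-23) = -301/6*(-23) = 6923/6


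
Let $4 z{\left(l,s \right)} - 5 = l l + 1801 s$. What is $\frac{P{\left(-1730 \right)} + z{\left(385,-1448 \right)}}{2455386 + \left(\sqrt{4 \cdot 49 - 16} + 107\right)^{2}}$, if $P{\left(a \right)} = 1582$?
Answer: $- \frac{605230322935}{2434461906778} + \frac{157501218 \sqrt{5}}{1217230953389} \approx -0.24832$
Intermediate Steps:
$z{\left(l,s \right)} = \frac{5}{4} + \frac{l^{2}}{4} + \frac{1801 s}{4}$ ($z{\left(l,s \right)} = \frac{5}{4} + \frac{l l + 1801 s}{4} = \frac{5}{4} + \frac{l^{2} + 1801 s}{4} = \frac{5}{4} + \left(\frac{l^{2}}{4} + \frac{1801 s}{4}\right) = \frac{5}{4} + \frac{l^{2}}{4} + \frac{1801 s}{4}$)
$\frac{P{\left(-1730 \right)} + z{\left(385,-1448 \right)}}{2455386 + \left(\sqrt{4 \cdot 49 - 16} + 107\right)^{2}} = \frac{1582 + \left(\frac{5}{4} + \frac{385^{2}}{4} + \frac{1801}{4} \left(-1448\right)\right)}{2455386 + \left(\sqrt{4 \cdot 49 - 16} + 107\right)^{2}} = \frac{1582 + \left(\frac{5}{4} + \frac{1}{4} \cdot 148225 - 651962\right)}{2455386 + \left(\sqrt{196 - 16} + 107\right)^{2}} = \frac{1582 + \left(\frac{5}{4} + \frac{148225}{4} - 651962\right)}{2455386 + \left(\sqrt{180} + 107\right)^{2}} = \frac{1582 - \frac{1229809}{2}}{2455386 + \left(6 \sqrt{5} + 107\right)^{2}} = - \frac{1226645}{2 \left(2455386 + \left(107 + 6 \sqrt{5}\right)^{2}\right)}$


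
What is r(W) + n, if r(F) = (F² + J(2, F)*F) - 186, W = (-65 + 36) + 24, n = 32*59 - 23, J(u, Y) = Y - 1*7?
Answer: 1764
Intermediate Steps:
J(u, Y) = -7 + Y (J(u, Y) = Y - 7 = -7 + Y)
n = 1865 (n = 1888 - 23 = 1865)
W = -5 (W = -29 + 24 = -5)
r(F) = -186 + F² + F*(-7 + F) (r(F) = (F² + (-7 + F)*F) - 186 = (F² + F*(-7 + F)) - 186 = -186 + F² + F*(-7 + F))
r(W) + n = (-186 + (-5)² - 5*(-7 - 5)) + 1865 = (-186 + 25 - 5*(-12)) + 1865 = (-186 + 25 + 60) + 1865 = -101 + 1865 = 1764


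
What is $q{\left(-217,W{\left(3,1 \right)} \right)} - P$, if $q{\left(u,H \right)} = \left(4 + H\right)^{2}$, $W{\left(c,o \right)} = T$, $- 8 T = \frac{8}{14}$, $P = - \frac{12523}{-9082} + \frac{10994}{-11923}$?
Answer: $\frac{158933093917}{10611899228} \approx 14.977$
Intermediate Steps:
$P = \frac{49464221}{108284686}$ ($P = \left(-12523\right) \left(- \frac{1}{9082}\right) + 10994 \left(- \frac{1}{11923}\right) = \frac{12523}{9082} - \frac{10994}{11923} = \frac{49464221}{108284686} \approx 0.4568$)
$T = - \frac{1}{14}$ ($T = - \frac{8 \cdot \frac{1}{14}}{8} = \left(- \frac{1}{8}\right) \frac{4}{7} = - \frac{1}{14} \approx -0.071429$)
$W{\left(c,o \right)} = - \frac{1}{14}$
$q{\left(-217,W{\left(3,1 \right)} \right)} - P = \left(4 - \frac{1}{14}\right)^{2} - \frac{49464221}{108284686} = \left(\frac{55}{14}\right)^{2} - \frac{49464221}{108284686} = \frac{3025}{196} - \frac{49464221}{108284686} = \frac{158933093917}{10611899228}$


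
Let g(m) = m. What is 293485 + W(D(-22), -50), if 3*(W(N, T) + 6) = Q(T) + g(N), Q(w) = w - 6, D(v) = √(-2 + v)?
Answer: 880381/3 + 2*I*√6/3 ≈ 2.9346e+5 + 1.633*I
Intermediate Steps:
Q(w) = -6 + w
W(N, T) = -8 + N/3 + T/3 (W(N, T) = -6 + ((-6 + T) + N)/3 = -6 + (-6 + N + T)/3 = -6 + (-2 + N/3 + T/3) = -8 + N/3 + T/3)
293485 + W(D(-22), -50) = 293485 + (-8 + √(-2 - 22)/3 + (⅓)*(-50)) = 293485 + (-8 + √(-24)/3 - 50/3) = 293485 + (-8 + (2*I*√6)/3 - 50/3) = 293485 + (-8 + 2*I*√6/3 - 50/3) = 293485 + (-74/3 + 2*I*√6/3) = 880381/3 + 2*I*√6/3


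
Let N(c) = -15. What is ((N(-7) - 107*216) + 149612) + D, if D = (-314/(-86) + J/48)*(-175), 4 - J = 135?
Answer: 260732015/2064 ≈ 1.2632e+5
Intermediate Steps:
J = -131 (J = 4 - 1*135 = 4 - 135 = -131)
D = -333025/2064 (D = (-314/(-86) - 131/48)*(-175) = (-314*(-1/86) - 131*1/48)*(-175) = (157/43 - 131/48)*(-175) = (1903/2064)*(-175) = -333025/2064 ≈ -161.35)
((N(-7) - 107*216) + 149612) + D = ((-15 - 107*216) + 149612) - 333025/2064 = ((-15 - 23112) + 149612) - 333025/2064 = (-23127 + 149612) - 333025/2064 = 126485 - 333025/2064 = 260732015/2064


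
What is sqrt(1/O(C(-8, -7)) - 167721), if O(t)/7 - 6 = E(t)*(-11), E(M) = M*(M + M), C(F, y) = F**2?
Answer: I*sqrt(66725362959095386)/630742 ≈ 409.54*I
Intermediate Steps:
E(M) = 2*M**2 (E(M) = M*(2*M) = 2*M**2)
O(t) = 42 - 154*t**2 (O(t) = 42 + 7*((2*t**2)*(-11)) = 42 + 7*(-22*t**2) = 42 - 154*t**2)
sqrt(1/O(C(-8, -7)) - 167721) = sqrt(1/(42 - 154*((-8)**2)**2) - 167721) = sqrt(1/(42 - 154*64**2) - 167721) = sqrt(1/(42 - 154*4096) - 167721) = sqrt(1/(42 - 630784) - 167721) = sqrt(1/(-630742) - 167721) = sqrt(-1/630742 - 167721) = sqrt(-105788678983/630742) = I*sqrt(66725362959095386)/630742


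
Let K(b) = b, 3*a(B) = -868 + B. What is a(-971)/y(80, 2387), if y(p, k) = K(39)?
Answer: -613/39 ≈ -15.718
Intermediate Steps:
a(B) = -868/3 + B/3 (a(B) = (-868 + B)/3 = -868/3 + B/3)
y(p, k) = 39
a(-971)/y(80, 2387) = (-868/3 + (⅓)*(-971))/39 = (-868/3 - 971/3)*(1/39) = -613*1/39 = -613/39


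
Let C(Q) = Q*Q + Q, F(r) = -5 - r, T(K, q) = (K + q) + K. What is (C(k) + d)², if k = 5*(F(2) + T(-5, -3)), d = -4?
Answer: 97930816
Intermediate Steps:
T(K, q) = q + 2*K
k = -100 (k = 5*((-5 - 1*2) + (-3 + 2*(-5))) = 5*((-5 - 2) + (-3 - 10)) = 5*(-7 - 13) = 5*(-20) = -100)
C(Q) = Q + Q² (C(Q) = Q² + Q = Q + Q²)
(C(k) + d)² = (-100*(1 - 100) - 4)² = (-100*(-99) - 4)² = (9900 - 4)² = 9896² = 97930816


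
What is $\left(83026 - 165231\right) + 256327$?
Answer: $174122$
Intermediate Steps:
$\left(83026 - 165231\right) + 256327 = -82205 + 256327 = 174122$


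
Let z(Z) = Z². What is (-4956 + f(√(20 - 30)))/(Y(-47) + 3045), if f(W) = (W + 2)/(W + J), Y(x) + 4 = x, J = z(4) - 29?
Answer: -443570/267963 - 5*I*√10/178642 ≈ -1.6553 - 8.8509e-5*I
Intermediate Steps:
J = -13 (J = 4² - 29 = 16 - 29 = -13)
Y(x) = -4 + x
f(W) = (2 + W)/(-13 + W) (f(W) = (W + 2)/(W - 13) = (2 + W)/(-13 + W))
(-4956 + f(√(20 - 30)))/(Y(-47) + 3045) = (-4956 + (2 + √(20 - 30))/(-13 + √(20 - 30)))/((-4 - 47) + 3045) = (-4956 + (2 + √(-10))/(-13 + √(-10)))/(-51 + 3045) = (-4956 + (2 + I*√10)/(-13 + I*√10))/2994 = (-4956 + (2 + I*√10)/(-13 + I*√10))*(1/2994) = -826/499 + (2 + I*√10)/(2994*(-13 + I*√10))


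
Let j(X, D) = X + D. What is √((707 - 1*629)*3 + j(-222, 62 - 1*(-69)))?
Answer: √143 ≈ 11.958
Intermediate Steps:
j(X, D) = D + X
√((707 - 1*629)*3 + j(-222, 62 - 1*(-69))) = √((707 - 1*629)*3 + ((62 - 1*(-69)) - 222)) = √((707 - 629)*3 + ((62 + 69) - 222)) = √(78*3 + (131 - 222)) = √(234 - 91) = √143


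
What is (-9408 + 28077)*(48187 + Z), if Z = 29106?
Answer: 1442983017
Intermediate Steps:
(-9408 + 28077)*(48187 + Z) = (-9408 + 28077)*(48187 + 29106) = 18669*77293 = 1442983017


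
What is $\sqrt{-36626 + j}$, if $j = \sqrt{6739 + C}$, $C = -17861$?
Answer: $\sqrt{-36626 + i \sqrt{11122}} \approx 0.2755 + 191.38 i$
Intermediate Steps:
$j = i \sqrt{11122}$ ($j = \sqrt{6739 - 17861} = \sqrt{-11122} = i \sqrt{11122} \approx 105.46 i$)
$\sqrt{-36626 + j} = \sqrt{-36626 + i \sqrt{11122}}$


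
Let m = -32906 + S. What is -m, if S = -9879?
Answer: 42785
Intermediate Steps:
m = -42785 (m = -32906 - 9879 = -42785)
-m = -1*(-42785) = 42785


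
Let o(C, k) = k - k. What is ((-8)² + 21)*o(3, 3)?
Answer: 0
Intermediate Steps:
o(C, k) = 0
((-8)² + 21)*o(3, 3) = ((-8)² + 21)*0 = (64 + 21)*0 = 85*0 = 0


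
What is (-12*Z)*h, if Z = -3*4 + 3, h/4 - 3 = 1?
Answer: 1728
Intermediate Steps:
h = 16 (h = 12 + 4*1 = 12 + 4 = 16)
Z = -9 (Z = -12 + 3 = -9)
(-12*Z)*h = -12*(-9)*16 = 108*16 = 1728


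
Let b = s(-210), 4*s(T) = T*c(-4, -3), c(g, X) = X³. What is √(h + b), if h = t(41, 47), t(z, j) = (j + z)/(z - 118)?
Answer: √277606/14 ≈ 37.635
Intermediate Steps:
s(T) = -27*T/4 (s(T) = (T*(-3)³)/4 = (T*(-27))/4 = (-27*T)/4 = -27*T/4)
b = 2835/2 (b = -27/4*(-210) = 2835/2 ≈ 1417.5)
t(z, j) = (j + z)/(-118 + z)
h = -8/7 (h = (47 + 41)/(-118 + 41) = 88/(-77) = -1/77*88 = -8/7 ≈ -1.1429)
√(h + b) = √(-8/7 + 2835/2) = √(19829/14) = √277606/14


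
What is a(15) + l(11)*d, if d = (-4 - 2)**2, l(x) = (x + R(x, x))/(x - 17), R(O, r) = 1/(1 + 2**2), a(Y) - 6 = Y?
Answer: -231/5 ≈ -46.200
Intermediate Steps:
a(Y) = 6 + Y
R(O, r) = 1/5 (R(O, r) = 1/(1 + 4) = 1/5)
l(x) = (1/5 + x)/(-17 + x) (l(x) = (x + 1/5)/(x - 17) = (1/5 + x)/(-17 + x))
d = 36 (d = (-6)**2 = 36)
a(15) + l(11)*d = (6 + 15) + ((1/5 + 11)/(-17 + 11))*36 = 21 + ((56/5)/(-6))*36 = 21 - 1/6*56/5*36 = 21 - 28/15*36 = 21 - 336/5 = -231/5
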